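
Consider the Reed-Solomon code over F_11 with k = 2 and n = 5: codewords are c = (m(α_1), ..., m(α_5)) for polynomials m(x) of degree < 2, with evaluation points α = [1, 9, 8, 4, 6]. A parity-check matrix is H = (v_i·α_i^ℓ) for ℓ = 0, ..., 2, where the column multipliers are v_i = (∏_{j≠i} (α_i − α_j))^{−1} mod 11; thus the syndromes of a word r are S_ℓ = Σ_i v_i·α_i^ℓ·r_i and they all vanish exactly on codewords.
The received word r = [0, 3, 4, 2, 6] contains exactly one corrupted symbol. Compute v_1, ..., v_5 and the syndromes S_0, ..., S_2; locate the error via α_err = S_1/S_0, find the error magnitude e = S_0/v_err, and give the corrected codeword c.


S = (5, 9, 3), error at position 4, error magnitude e = 5, c = [0, 3, 4, 8, 6].

Step 1: column multipliers v_i = (∏_{j≠i}(α_i − α_j))^{−1} mod 11.
  i = 1 (α = 1): (1−9)(1−8)(1−4)(1−6) = (−8)·(−7)·(−3)·(−5) = 840 ≡ 4, so v_1 = 4^{−1} = 3 (mod 11).
  i = 2 (α = 9): (9−1)(9−8)(9−4)(9−6) = 8·1·5·3 = 120 ≡ 10, so v_2 = 10^{−1} = 10 (mod 11).
  i = 3 (α = 8): (8−1)(8−9)(8−4)(8−6) = 7·(−1)·4·2 = −56 ≡ 10, so v_3 = 10^{−1} = 10 (mod 11).
  i = 4 (α = 4): (4−1)(4−9)(4−8)(4−6) = 3·(−5)·(−4)·(−2) = −120 ≡ 1, so v_4 = 1^{−1} = 1 (mod 11).
  i = 5 (α = 6): (6−1)(6−9)(6−8)(6−4) = 5·(−3)·(−2)·2 = 60 ≡ 5, so v_5 = 5^{−1} = 9 (mod 11).
  v = [3, 10, 10, 1, 9].
Step 2: syndromes of r = [0, 3, 4, 2, 6] (all sums mod 11).
  S_0 = Σ v_i r_i = 3·0 + 10·3 + 10·4 + 1·2 + 9·6 = 126 ≡ 5.
  S_1 = Σ v_i α_i r_i = 3·1·0 + 10·9·3 + 10·8·4 + 1·4·2 + 9·6·6 = 922 ≡ 9.
  α_i^2 mod 11 = [1, 4, 9, 5, 3].
  S_2 = Σ v_i α_i^2 r_i = 3·1·0 + 10·4·3 + 10·9·4 + 1·5·2 + 9·3·6 = 652 ≡ 3.
  S = (5, 9, 3) ≠ 0, so r is not a codeword (an error is present).
Step 3: locate the error. For a single error e at position i, S_ℓ = v_i·e·α_i^ℓ, so α_err = S_1/S_0.
  S_0^{−1} = 5^{−1} = 9 (mod 11), so α_err = 9·9 = 81 ≡ 4 = α_4. Error position i = 4.
  Consistency check: S_2/S_1 = 3·5 = 15 ≡ 4 = α_err ✓ (single-error assumption holds).
Step 4: error magnitude e = S_0/v_4 = S_0·∏_{j≠4}(α_4 − α_j) = 5·1 = 5 ≡ 5 (mod 11).
Step 5: correct position 4: c_4 = r_4 − e = 2 − 5 ≡ 8 (mod 11). Hence c = [0, 3, 4, 8, 6].
  Check: interpolating c through the α_i gives m(x) = 1 + 10·x (degree < 2) with m(α_i) = c_i for every i, so c is indeed a codeword.


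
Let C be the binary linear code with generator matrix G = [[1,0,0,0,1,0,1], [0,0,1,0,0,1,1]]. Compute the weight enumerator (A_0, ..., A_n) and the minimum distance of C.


Weight distribution: A_0 = 1, A_3 = 2, A_4 = 1. Minimum distance d = 3.

Enumerate all 2^2 = 4 messages m ∈ F_2^2.
For each, compute codeword c = mG in F_2^7, then tally its weight.
  m = 00 → c = 0000000, weight = 0.
  m = 10 → c = 1000101, weight = 3.
  m = 01 → c = 0010011, weight = 3.
  m = 11 → c = 1010110, weight = 4.
Tally weights:
  weight 0: 1 codewords.
  weight 3: 2 codewords.
  weight 4: 1 codewords.
Minimum distance d = smallest w > 0 with A_w > 0 = 3.
Sanity: Σ A_w = 4 = 2^2 = 4 ✓.


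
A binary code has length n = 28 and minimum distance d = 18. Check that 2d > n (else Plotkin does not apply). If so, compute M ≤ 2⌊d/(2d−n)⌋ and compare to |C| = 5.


Plotkin bound M ≤ 4; given |C| = 5 > bound (violated).

Check applicability: 2d = 36, n = 28.
2d − n = 8 > 0, so Plotkin applies.
Compute d/(2d−n) = 18/8 ≈ 2.2500.
⌊d/(2d−n)⌋ = 2.
Plotkin bound: M ≤ 2·2 = 4.
Given |C| = 5, check: VIOLATED.
This |C| is above the Plotkin bound, so no binary code with n = 28, d = 18 and 5 codewords exists.


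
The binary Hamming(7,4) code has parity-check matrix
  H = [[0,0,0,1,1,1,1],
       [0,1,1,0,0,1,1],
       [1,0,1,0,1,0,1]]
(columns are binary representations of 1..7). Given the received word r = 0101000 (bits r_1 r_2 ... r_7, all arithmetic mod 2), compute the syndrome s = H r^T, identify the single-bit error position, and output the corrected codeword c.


s = (1, 1, 0)^T, error position = 6, corrected codeword c = 0101010

Compute s = H r^T mod 2 one row at a time:
  s_1 = 1 + 0 + 0 + 0 = 1 ≡ 1 (mod 2).
  s_2 = 1 + 0 + 0 + 0 = 1 ≡ 1 (mod 2).
  s_3 = 0 + 0 + 0 + 0 = 0 ≡ 0 (mod 2).
s = (1, 1, 0)^T — this equals column 6 of H (binary 110), so error is at position 6.
Correct: flip bit 6 of r = 0101000 to get c = 0101010.


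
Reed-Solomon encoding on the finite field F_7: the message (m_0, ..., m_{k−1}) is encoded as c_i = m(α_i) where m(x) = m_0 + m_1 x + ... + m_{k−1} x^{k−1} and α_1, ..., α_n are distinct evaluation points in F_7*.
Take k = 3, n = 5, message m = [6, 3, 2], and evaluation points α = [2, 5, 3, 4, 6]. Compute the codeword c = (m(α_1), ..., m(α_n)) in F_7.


c = [6, 1, 5, 1, 5]

Message polynomial: m(x) = 6 + 3·x + 2·x^2 (mod 7).
For each evaluation point α_i, compute m(α_i) mod 7:
  α_1 = 2: Horner steps 2 → 0 → 6, so m(2) = 6.
  α_2 = 5: Horner steps 2 → 6 → 1, so m(5) = 1.
  α_3 = 3: Horner steps 2 → 2 → 5, so m(3) = 5.
  α_4 = 4: Horner steps 2 → 4 → 1, so m(4) = 1.
  α_5 = 6: Horner steps 2 → 1 → 5, so m(6) = 5.
Codeword c = [6, 1, 5, 1, 5] ∈ F_7^5.


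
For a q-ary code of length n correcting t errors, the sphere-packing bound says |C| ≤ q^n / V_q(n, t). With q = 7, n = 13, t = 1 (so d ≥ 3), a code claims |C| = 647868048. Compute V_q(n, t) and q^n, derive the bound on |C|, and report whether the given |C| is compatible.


V_q(n, t) = 79, q^n = 96889010407, Hamming bound = 1226443169, |C| = 647868048 ≤ bound (satisfied).

Step 1: Compute V_q(n, t) = Σ_{j=0}^1 C(n, j) (q−1)^j.
  j = 0: C(13,0)·(6)^0 = 1·1 = 1.
  j = 1: C(13,1)·(6)^1 = 13·6 = 78.
  V_q(n, t) = 1 + 78 = 79.
Step 2: q^n = 7^13 = 96889010407.
Step 3: Hamming bound ⌊q^n / V_q(n,t)⌋ = ⌊96889010407/79⌋ = 1226443169.
Step 4: Compare |C| = 647868048 to 1226443169: satisfied.
The claimed |C| lies below the Hamming bound.


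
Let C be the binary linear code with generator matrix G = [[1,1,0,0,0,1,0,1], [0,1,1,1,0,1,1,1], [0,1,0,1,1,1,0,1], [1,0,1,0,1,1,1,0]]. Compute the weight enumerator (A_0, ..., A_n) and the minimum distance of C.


Weight distribution: A_0 = 1, A_2 = 2, A_3 = 3, A_4 = 3, A_5 = 4, A_6 = 2, A_7 = 1. Minimum distance d = 2.

Enumerate all 2^4 = 16 messages m ∈ F_2^4.
For each, compute codeword c = mG in F_2^8, then tally its weight.
  m = 0000 → c = 00000000, weight = 0.
  m = 1000 → c = 11000101, weight = 4.
  m = 0100 → c = 01110111, weight = 6.
  m = 1100 → c = 10110010, weight = 4.
  m = 0010 → c = 01011101, weight = 5.
  m = 1010 → c = 10011000, weight = 3.
  m = 0110 → c = 00101010, weight = 3.
  m = 1110 → c = 11101111, weight = 7.
  m = 0001 → c = 10101110, weight = 5.
  m = 1001 → c = 01101011, weight = 5.
  m = 0101 → c = 11011001, weight = 5.
  m = 1101 → c = 00011100, weight = 3.
  m = 0011 → c = 11110011, weight = 6.
  m = 1011 → c = 00110110, weight = 4.
  m = 0111 → c = 10000100, weight = 2.
  m = 1111 → c = 01000001, weight = 2.
Tally weights:
  weight 0: 1 codewords.
  weight 2: 2 codewords.
  weight 3: 3 codewords.
  weight 4: 3 codewords.
  weight 5: 4 codewords.
  weight 6: 2 codewords.
  weight 7: 1 codewords.
Minimum distance d = smallest w > 0 with A_w > 0 = 2.
Sanity: Σ A_w = 16 = 2^4 = 16 ✓.


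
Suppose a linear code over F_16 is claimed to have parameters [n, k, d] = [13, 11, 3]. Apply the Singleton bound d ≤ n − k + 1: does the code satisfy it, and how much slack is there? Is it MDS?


Singleton RHS = n − k + 1 = 3, slack = 0, bound satisfied, MDS.

Singleton bound: d ≤ n − k + 1.
Here n = 13, k = 11, so n − k + 1 = 3.
Given d = 3, check d ≤ 3: YES.
Slack = (n − k + 1) − d = 0.
The code is MDS (slack = 0).
Description: the claimed parameters are [13, 11, 3]_16; such a code would be MDS (meets Singleton bound).


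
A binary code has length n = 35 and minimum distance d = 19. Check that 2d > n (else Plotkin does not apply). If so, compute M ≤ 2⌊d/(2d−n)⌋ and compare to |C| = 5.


Plotkin bound M ≤ 12; given |C| = 5 ≤ bound (satisfied).

Check applicability: 2d = 38, n = 35.
2d − n = 3 > 0, so Plotkin applies.
Compute d/(2d−n) = 19/3 ≈ 6.3333.
⌊d/(2d−n)⌋ = 6.
Plotkin bound: M ≤ 2·6 = 12.
Given |C| = 5, check: satisfied.
This |C| is below the Plotkin bound.


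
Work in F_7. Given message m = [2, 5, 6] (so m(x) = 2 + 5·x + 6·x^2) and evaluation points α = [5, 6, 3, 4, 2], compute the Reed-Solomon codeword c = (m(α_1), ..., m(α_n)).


c = [2, 3, 1, 6, 1]

Message polynomial: m(x) = 2 + 5·x + 6·x^2 (mod 7).
For each evaluation point α_i, compute m(α_i) mod 7:
  α_1 = 5: Horner steps 6 → 0 → 2, so m(5) = 2.
  α_2 = 6: Horner steps 6 → 6 → 3, so m(6) = 3.
  α_3 = 3: Horner steps 6 → 2 → 1, so m(3) = 1.
  α_4 = 4: Horner steps 6 → 1 → 6, so m(4) = 6.
  α_5 = 2: Horner steps 6 → 3 → 1, so m(2) = 1.
Codeword c = [2, 3, 1, 6, 1] ∈ F_7^5.


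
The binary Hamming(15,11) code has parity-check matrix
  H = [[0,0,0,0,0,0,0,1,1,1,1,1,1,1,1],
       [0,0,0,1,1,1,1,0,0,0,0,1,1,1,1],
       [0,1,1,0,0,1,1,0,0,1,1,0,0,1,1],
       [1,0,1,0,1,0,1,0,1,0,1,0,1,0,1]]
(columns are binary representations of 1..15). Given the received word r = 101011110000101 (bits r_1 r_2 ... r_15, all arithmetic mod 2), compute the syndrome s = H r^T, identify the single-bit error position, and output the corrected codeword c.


s = (1, 1, 0, 0)^T, error position = 12, corrected codeword c = 101011110001101

Compute s = H r^T mod 2 one row at a time:
  s_1 = 1 + 0 + 0 + 0 + 0 + 1 + 0 + 1 = 3 ≡ 1 (mod 2).
  s_2 = 0 + 1 + 1 + 1 + 0 + 1 + 0 + 1 = 5 ≡ 1 (mod 2).
  s_3 = 0 + 1 + 1 + 1 + 0 + 0 + 0 + 1 = 4 ≡ 0 (mod 2).
  s_4 = 1 + 1 + 1 + 1 + 0 + 0 + 1 + 1 = 6 ≡ 0 (mod 2).
s = (1, 1, 0, 0)^T — this equals column 12 of H (binary 1100), so error is at position 12.
Correct: flip bit 12 of r = 101011110000101 to get c = 101011110001101.


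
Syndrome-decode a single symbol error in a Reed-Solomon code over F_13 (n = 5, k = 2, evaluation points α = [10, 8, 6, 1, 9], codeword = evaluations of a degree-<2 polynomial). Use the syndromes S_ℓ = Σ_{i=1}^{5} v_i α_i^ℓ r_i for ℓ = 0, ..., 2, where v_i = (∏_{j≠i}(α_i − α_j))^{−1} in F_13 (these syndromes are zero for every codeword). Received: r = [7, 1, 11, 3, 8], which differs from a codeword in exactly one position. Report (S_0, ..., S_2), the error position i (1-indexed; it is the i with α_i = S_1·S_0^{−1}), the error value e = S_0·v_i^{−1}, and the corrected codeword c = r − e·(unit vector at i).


S = (9, 7, 4), error at position 2, error magnitude e = 5, c = [7, 9, 11, 3, 8].

Step 1: column multipliers v_i = (∏_{j≠i}(α_i − α_j))^{−1} mod 13.
  i = 1 (α = 10): (10−8)(10−6)(10−1)(10−9) = 2·4·9·1 = 72 ≡ 7, so v_1 = 7^{−1} = 2 (mod 13).
  i = 2 (α = 8): (8−10)(8−6)(8−1)(8−9) = (−2)·2·7·(−1) = 28 ≡ 2, so v_2 = 2^{−1} = 7 (mod 13).
  i = 3 (α = 6): (6−10)(6−8)(6−1)(6−9) = (−4)·(−2)·5·(−3) = −120 ≡ 10, so v_3 = 10^{−1} = 4 (mod 13).
  i = 4 (α = 1): (1−10)(1−8)(1−6)(1−9) = (−9)·(−7)·(−5)·(−8) = 2520 ≡ 11, so v_4 = 11^{−1} = 6 (mod 13).
  i = 5 (α = 9): (9−10)(9−8)(9−6)(9−1) = (−1)·1·3·8 = −24 ≡ 2, so v_5 = 2^{−1} = 7 (mod 13).
  v = [2, 7, 4, 6, 7].
Step 2: syndromes of r = [7, 1, 11, 3, 8] (all sums mod 13).
  S_0 = Σ v_i r_i = 2·7 + 7·1 + 4·11 + 6·3 + 7·8 = 139 ≡ 9.
  S_1 = Σ v_i α_i r_i = 2·10·7 + 7·8·1 + 4·6·11 + 6·1·3 + 7·9·8 = 982 ≡ 7.
  α_i^2 mod 13 = [9, 12, 10, 1, 3].
  S_2 = Σ v_i α_i^2 r_i = 2·9·7 + 7·12·1 + 4·10·11 + 6·1·3 + 7·3·8 = 836 ≡ 4.
  S = (9, 7, 4) ≠ 0, so r is not a codeword (an error is present).
Step 3: locate the error. For a single error e at position i, S_ℓ = v_i·e·α_i^ℓ, so α_err = S_1/S_0.
  S_0^{−1} = 9^{−1} = 3 (mod 13), so α_err = 7·3 = 21 ≡ 8 = α_2. Error position i = 2.
  Consistency check: S_2/S_1 = 4·2 = 8 ≡ 8 = α_err ✓ (single-error assumption holds).
Step 4: error magnitude e = S_0/v_2 = S_0·∏_{j≠2}(α_2 − α_j) = 9·2 = 18 ≡ 5 (mod 13).
Step 5: correct position 2: c_2 = r_2 − e = 1 − 5 ≡ 9 (mod 13). Hence c = [7, 9, 11, 3, 8].
  Check: interpolating c through the α_i gives m(x) = 4 + 12·x (degree < 2) with m(α_i) = c_i for every i, so c is indeed a codeword.


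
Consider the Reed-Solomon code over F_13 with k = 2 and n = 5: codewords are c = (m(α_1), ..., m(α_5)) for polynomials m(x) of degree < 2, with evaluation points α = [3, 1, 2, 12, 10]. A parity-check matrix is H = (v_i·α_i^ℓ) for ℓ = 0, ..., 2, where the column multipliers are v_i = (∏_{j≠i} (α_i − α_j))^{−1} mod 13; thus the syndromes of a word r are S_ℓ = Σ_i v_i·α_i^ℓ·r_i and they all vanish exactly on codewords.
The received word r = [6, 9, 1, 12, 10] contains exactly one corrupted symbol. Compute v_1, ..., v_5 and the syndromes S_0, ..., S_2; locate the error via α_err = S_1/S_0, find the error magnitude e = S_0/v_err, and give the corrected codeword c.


S = (10, 9, 12), error at position 5, error magnitude e = 8, c = [6, 9, 1, 12, 2].

Step 1: column multipliers v_i = (∏_{j≠i}(α_i − α_j))^{−1} mod 13.
  i = 1 (α = 3): (3−1)(3−2)(3−12)(3−10) = 2·1·(−9)·(−7) = 126 ≡ 9, so v_1 = 9^{−1} = 3 (mod 13).
  i = 2 (α = 1): (1−3)(1−2)(1−12)(1−10) = (−2)·(−1)·(−11)·(−9) = 198 ≡ 3, so v_2 = 3^{−1} = 9 (mod 13).
  i = 3 (α = 2): (2−3)(2−1)(2−12)(2−10) = (−1)·1·(−10)·(−8) = −80 ≡ 11, so v_3 = 11^{−1} = 6 (mod 13).
  i = 4 (α = 12): (12−3)(12−1)(12−2)(12−10) = 9·11·10·2 = 1980 ≡ 4, so v_4 = 4^{−1} = 10 (mod 13).
  i = 5 (α = 10): (10−3)(10−1)(10−2)(10−12) = 7·9·8·(−2) = −1008 ≡ 6, so v_5 = 6^{−1} = 11 (mod 13).
  v = [3, 9, 6, 10, 11].
Step 2: syndromes of r = [6, 9, 1, 12, 10] (all sums mod 13).
  S_0 = Σ v_i r_i = 3·6 + 9·9 + 6·1 + 10·12 + 11·10 = 335 ≡ 10.
  S_1 = Σ v_i α_i r_i = 3·3·6 + 9·1·9 + 6·2·1 + 10·12·12 + 11·10·10 = 2687 ≡ 9.
  α_i^2 mod 13 = [9, 1, 4, 1, 9].
  S_2 = Σ v_i α_i^2 r_i = 3·9·6 + 9·1·9 + 6·4·1 + 10·1·12 + 11·9·10 = 1377 ≡ 12.
  S = (10, 9, 12) ≠ 0, so r is not a codeword (an error is present).
Step 3: locate the error. For a single error e at position i, S_ℓ = v_i·e·α_i^ℓ, so α_err = S_1/S_0.
  S_0^{−1} = 10^{−1} = 4 (mod 13), so α_err = 9·4 = 36 ≡ 10 = α_5. Error position i = 5.
  Consistency check: S_2/S_1 = 12·3 = 36 ≡ 10 = α_err ✓ (single-error assumption holds).
Step 4: error magnitude e = S_0/v_5 = S_0·∏_{j≠5}(α_5 − α_j) = 10·6 = 60 ≡ 8 (mod 13).
Step 5: correct position 5: c_5 = r_5 − e = 10 − 8 ≡ 2 (mod 13). Hence c = [6, 9, 1, 12, 2].
  Check: interpolating c through the α_i gives m(x) = 4 + 5·x (degree < 2) with m(α_i) = c_i for every i, so c is indeed a codeword.


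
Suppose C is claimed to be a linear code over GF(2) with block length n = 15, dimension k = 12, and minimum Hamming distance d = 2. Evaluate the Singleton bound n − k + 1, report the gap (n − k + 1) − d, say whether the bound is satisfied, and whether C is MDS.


Singleton RHS = n − k + 1 = 4, slack = 2, bound satisfied, not MDS.

Singleton bound: d ≤ n − k + 1.
Here n = 15, k = 12, so n − k + 1 = 4.
Given d = 2, check d ≤ 4: YES.
Slack = (n − k + 1) − d = 2.
The code is NOT MDS (slack = 2 > 0).
Description: the claimed parameters are [15, 12, 2]_2; such a code would be non-MDS.


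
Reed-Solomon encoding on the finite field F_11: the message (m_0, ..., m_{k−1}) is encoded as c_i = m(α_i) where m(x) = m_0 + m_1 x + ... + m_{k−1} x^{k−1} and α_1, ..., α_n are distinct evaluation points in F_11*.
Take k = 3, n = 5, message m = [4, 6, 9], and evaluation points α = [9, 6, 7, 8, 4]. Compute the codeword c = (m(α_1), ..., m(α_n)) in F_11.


c = [6, 1, 3, 1, 7]

Message polynomial: m(x) = 4 + 6·x + 9·x^2 (mod 11).
For each evaluation point α_i, compute m(α_i) mod 11:
  α_1 = 9: Horner steps 9 → 10 → 6, so m(9) = 6.
  α_2 = 6: Horner steps 9 → 5 → 1, so m(6) = 1.
  α_3 = 7: Horner steps 9 → 3 → 3, so m(7) = 3.
  α_4 = 8: Horner steps 9 → 1 → 1, so m(8) = 1.
  α_5 = 4: Horner steps 9 → 9 → 7, so m(4) = 7.
Codeword c = [6, 1, 3, 1, 7] ∈ F_11^5.


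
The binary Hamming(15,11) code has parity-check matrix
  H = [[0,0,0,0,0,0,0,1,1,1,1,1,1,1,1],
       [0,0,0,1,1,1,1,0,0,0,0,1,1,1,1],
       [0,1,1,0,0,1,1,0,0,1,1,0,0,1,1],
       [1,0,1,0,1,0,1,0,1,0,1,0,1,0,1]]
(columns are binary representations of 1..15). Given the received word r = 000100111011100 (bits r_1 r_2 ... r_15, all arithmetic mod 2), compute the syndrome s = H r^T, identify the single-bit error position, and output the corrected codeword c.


s = (1, 0, 0, 0)^T, error position = 8, corrected codeword c = 000100101011100

Compute s = H r^T mod 2 one row at a time:
  s_1 = 1 + 1 + 0 + 1 + 1 + 1 + 0 + 0 = 5 ≡ 1 (mod 2).
  s_2 = 1 + 0 + 0 + 1 + 1 + 1 + 0 + 0 = 4 ≡ 0 (mod 2).
  s_3 = 0 + 0 + 0 + 1 + 0 + 1 + 0 + 0 = 2 ≡ 0 (mod 2).
  s_4 = 0 + 0 + 0 + 1 + 1 + 1 + 1 + 0 = 4 ≡ 0 (mod 2).
s = (1, 0, 0, 0)^T — this equals column 8 of H (binary 1000), so error is at position 8.
Correct: flip bit 8 of r = 000100111011100 to get c = 000100101011100.


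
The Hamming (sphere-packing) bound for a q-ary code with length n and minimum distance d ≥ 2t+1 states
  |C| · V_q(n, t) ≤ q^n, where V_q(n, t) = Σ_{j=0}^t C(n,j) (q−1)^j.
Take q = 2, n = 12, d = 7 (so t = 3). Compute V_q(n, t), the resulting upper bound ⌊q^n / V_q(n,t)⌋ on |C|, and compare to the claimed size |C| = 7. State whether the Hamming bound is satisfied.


V_q(n, t) = 299, q^n = 4096, Hamming bound = 13, |C| = 7 ≤ bound (satisfied).

Step 1: Compute V_q(n, t) = Σ_{j=0}^3 C(n, j) (q−1)^j.
  j = 0: C(12,0)·(1)^0 = 1·1 = 1.
  j = 1: C(12,1)·(1)^1 = 12·1 = 12.
  j = 2: C(12,2)·(1)^2 = 66·1 = 66.
  j = 3: C(12,3)·(1)^3 = 220·1 = 220.
  V_q(n, t) = 1 + 12 + 66 + 220 = 299.
Step 2: q^n = 2^12 = 4096.
Step 3: Hamming bound ⌊q^n / V_q(n,t)⌋ = ⌊4096/299⌋ = 13.
Step 4: Compare |C| = 7 to 13: satisfied.
The claimed |C| lies below the Hamming bound.


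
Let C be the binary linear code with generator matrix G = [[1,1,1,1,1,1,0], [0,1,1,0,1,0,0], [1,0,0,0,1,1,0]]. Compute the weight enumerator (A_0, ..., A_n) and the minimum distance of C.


Weight distribution: A_0 = 1, A_2 = 1, A_3 = 4, A_4 = 1, A_6 = 1. Minimum distance d = 2.

Enumerate all 2^3 = 8 messages m ∈ F_2^3.
For each, compute codeword c = mG in F_2^7, then tally its weight.
  m = 000 → c = 0000000, weight = 0.
  m = 100 → c = 1111110, weight = 6.
  m = 010 → c = 0110100, weight = 3.
  m = 110 → c = 1001010, weight = 3.
  m = 001 → c = 1000110, weight = 3.
  m = 101 → c = 0111000, weight = 3.
  m = 011 → c = 1110010, weight = 4.
  m = 111 → c = 0001100, weight = 2.
Tally weights:
  weight 0: 1 codewords.
  weight 2: 1 codewords.
  weight 3: 4 codewords.
  weight 4: 1 codewords.
  weight 6: 1 codewords.
Minimum distance d = smallest w > 0 with A_w > 0 = 2.
Sanity: Σ A_w = 8 = 2^3 = 8 ✓.


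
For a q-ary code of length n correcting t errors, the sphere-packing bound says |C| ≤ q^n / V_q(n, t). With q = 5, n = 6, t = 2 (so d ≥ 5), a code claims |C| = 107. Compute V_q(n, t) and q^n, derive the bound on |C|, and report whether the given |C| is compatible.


V_q(n, t) = 265, q^n = 15625, Hamming bound = 58, |C| = 107 > bound (violated).

Step 1: Compute V_q(n, t) = Σ_{j=0}^2 C(n, j) (q−1)^j.
  j = 0: C(6,0)·(4)^0 = 1·1 = 1.
  j = 1: C(6,1)·(4)^1 = 6·4 = 24.
  j = 2: C(6,2)·(4)^2 = 15·16 = 240.
  V_q(n, t) = 1 + 24 + 240 = 265.
Step 2: q^n = 5^6 = 15625.
Step 3: Hamming bound ⌊q^n / V_q(n,t)⌋ = ⌊15625/265⌋ = 58.
Step 4: Compare |C| = 107 to 58: violated.
The claimed |C| lies above the Hamming bound, so no 5-ary code of length 6 with d ≥ 5 can have 107 codewords.


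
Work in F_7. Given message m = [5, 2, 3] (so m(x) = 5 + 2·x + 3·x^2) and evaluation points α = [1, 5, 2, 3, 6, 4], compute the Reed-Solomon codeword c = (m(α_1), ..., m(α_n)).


c = [3, 6, 0, 3, 6, 5]

Message polynomial: m(x) = 5 + 2·x + 3·x^2 (mod 7).
For each evaluation point α_i, compute m(α_i) mod 7:
  α_1 = 1: Horner steps 3 → 5 → 3, so m(1) = 3.
  α_2 = 5: Horner steps 3 → 3 → 6, so m(5) = 6.
  α_3 = 2: Horner steps 3 → 1 → 0, so m(2) = 0.
  α_4 = 3: Horner steps 3 → 4 → 3, so m(3) = 3.
  α_5 = 6: Horner steps 3 → 6 → 6, so m(6) = 6.
  α_6 = 4: Horner steps 3 → 0 → 5, so m(4) = 5.
Codeword c = [3, 6, 0, 3, 6, 5] ∈ F_7^6.


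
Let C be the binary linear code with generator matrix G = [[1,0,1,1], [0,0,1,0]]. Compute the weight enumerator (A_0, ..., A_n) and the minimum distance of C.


Weight distribution: A_0 = 1, A_1 = 1, A_2 = 1, A_3 = 1. Minimum distance d = 1.

Enumerate all 2^2 = 4 messages m ∈ F_2^2.
For each, compute codeword c = mG in F_2^4, then tally its weight.
  m = 00 → c = 0000, weight = 0.
  m = 10 → c = 1011, weight = 3.
  m = 01 → c = 0010, weight = 1.
  m = 11 → c = 1001, weight = 2.
Tally weights:
  weight 0: 1 codewords.
  weight 1: 1 codewords.
  weight 2: 1 codewords.
  weight 3: 1 codewords.
Minimum distance d = smallest w > 0 with A_w > 0 = 1.
Sanity: Σ A_w = 4 = 2^2 = 4 ✓.


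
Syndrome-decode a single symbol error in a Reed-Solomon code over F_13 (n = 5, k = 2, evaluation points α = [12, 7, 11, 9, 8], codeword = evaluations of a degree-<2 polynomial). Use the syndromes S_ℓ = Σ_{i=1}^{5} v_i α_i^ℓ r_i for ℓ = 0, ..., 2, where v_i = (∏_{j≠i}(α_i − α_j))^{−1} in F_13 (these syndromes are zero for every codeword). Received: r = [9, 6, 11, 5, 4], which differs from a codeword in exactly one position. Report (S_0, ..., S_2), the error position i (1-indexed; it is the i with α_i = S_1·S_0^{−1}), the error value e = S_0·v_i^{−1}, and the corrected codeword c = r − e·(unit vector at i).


S = (10, 12, 4), error at position 4, error magnitude e = 3, c = [9, 6, 11, 2, 4].

Step 1: column multipliers v_i = (∏_{j≠i}(α_i − α_j))^{−1} mod 13.
  i = 1 (α = 12): (12−7)(12−11)(12−9)(12−8) = 5·1·3·4 = 60 ≡ 8, so v_1 = 8^{−1} = 5 (mod 13).
  i = 2 (α = 7): (7−12)(7−11)(7−9)(7−8) = (−5)·(−4)·(−2)·(−1) = 40 ≡ 1, so v_2 = 1^{−1} = 1 (mod 13).
  i = 3 (α = 11): (11−12)(11−7)(11−9)(11−8) = (−1)·4·2·3 = −24 ≡ 2, so v_3 = 2^{−1} = 7 (mod 13).
  i = 4 (α = 9): (9−12)(9−7)(9−11)(9−8) = (−3)·2·(−2)·1 = 12 ≡ 12, so v_4 = 12^{−1} = 12 (mod 13).
  i = 5 (α = 8): (8−12)(8−7)(8−11)(8−9) = (−4)·1·(−3)·(−1) = −12 ≡ 1, so v_5 = 1^{−1} = 1 (mod 13).
  v = [5, 1, 7, 12, 1].
Step 2: syndromes of r = [9, 6, 11, 5, 4] (all sums mod 13).
  S_0 = Σ v_i r_i = 5·9 + 1·6 + 7·11 + 12·5 + 1·4 = 192 ≡ 10.
  S_1 = Σ v_i α_i r_i = 5·12·9 + 1·7·6 + 7·11·11 + 12·9·5 + 1·8·4 = 2001 ≡ 12.
  α_i^2 mod 13 = [1, 10, 4, 3, 12].
  S_2 = Σ v_i α_i^2 r_i = 5·1·9 + 1·10·6 + 7·4·11 + 12·3·5 + 1·12·4 = 641 ≡ 4.
  S = (10, 12, 4) ≠ 0, so r is not a codeword (an error is present).
Step 3: locate the error. For a single error e at position i, S_ℓ = v_i·e·α_i^ℓ, so α_err = S_1/S_0.
  S_0^{−1} = 10^{−1} = 4 (mod 13), so α_err = 12·4 = 48 ≡ 9 = α_4. Error position i = 4.
  Consistency check: S_2/S_1 = 4·12 = 48 ≡ 9 = α_err ✓ (single-error assumption holds).
Step 4: error magnitude e = S_0/v_4 = S_0·∏_{j≠4}(α_4 − α_j) = 10·12 = 120 ≡ 3 (mod 13).
Step 5: correct position 4: c_4 = r_4 − e = 5 − 3 ≡ 2 (mod 13). Hence c = [9, 6, 11, 2, 4].
  Check: interpolating c through the α_i gives m(x) = 7 + 11·x (degree < 2) with m(α_i) = c_i for every i, so c is indeed a codeword.


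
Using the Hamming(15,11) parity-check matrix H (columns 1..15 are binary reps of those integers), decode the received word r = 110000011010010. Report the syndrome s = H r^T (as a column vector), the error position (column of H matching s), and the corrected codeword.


s = (0, 1, 1, 1)^T, error position = 7, corrected codeword c = 110000111010010

Compute s = H r^T mod 2 one row at a time:
  s_1 = 1 + 1 + 0 + 1 + 0 + 0 + 1 + 0 = 4 ≡ 0 (mod 2).
  s_2 = 0 + 0 + 0 + 0 + 0 + 0 + 1 + 0 = 1 ≡ 1 (mod 2).
  s_3 = 1 + 0 + 0 + 0 + 0 + 1 + 1 + 0 = 3 ≡ 1 (mod 2).
  s_4 = 1 + 0 + 0 + 0 + 1 + 1 + 0 + 0 = 3 ≡ 1 (mod 2).
s = (0, 1, 1, 1)^T — this equals column 7 of H (binary 0111), so error is at position 7.
Correct: flip bit 7 of r = 110000011010010 to get c = 110000111010010.


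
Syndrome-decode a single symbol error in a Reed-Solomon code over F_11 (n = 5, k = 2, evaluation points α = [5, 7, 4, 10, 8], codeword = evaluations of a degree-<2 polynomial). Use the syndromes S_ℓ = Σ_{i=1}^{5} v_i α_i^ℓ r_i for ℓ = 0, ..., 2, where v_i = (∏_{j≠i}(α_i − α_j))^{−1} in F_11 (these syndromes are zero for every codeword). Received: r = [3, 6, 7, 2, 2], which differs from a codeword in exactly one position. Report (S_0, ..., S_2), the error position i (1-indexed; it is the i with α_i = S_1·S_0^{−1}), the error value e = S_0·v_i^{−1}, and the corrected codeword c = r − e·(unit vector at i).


S = (2, 9, 2), error at position 4, error magnitude e = 8, c = [3, 6, 7, 5, 2].

Step 1: column multipliers v_i = (∏_{j≠i}(α_i − α_j))^{−1} mod 11.
  i = 1 (α = 5): (5−7)(5−4)(5−10)(5−8) = (−2)·1·(−5)·(−3) = −30 ≡ 3, so v_1 = 3^{−1} = 4 (mod 11).
  i = 2 (α = 7): (7−5)(7−4)(7−10)(7−8) = 2·3·(−3)·(−1) = 18 ≡ 7, so v_2 = 7^{−1} = 8 (mod 11).
  i = 3 (α = 4): (4−5)(4−7)(4−10)(4−8) = (−1)·(−3)·(−6)·(−4) = 72 ≡ 6, so v_3 = 6^{−1} = 2 (mod 11).
  i = 4 (α = 10): (10−5)(10−7)(10−4)(10−8) = 5·3·6·2 = 180 ≡ 4, so v_4 = 4^{−1} = 3 (mod 11).
  i = 5 (α = 8): (8−5)(8−7)(8−4)(8−10) = 3·1·4·(−2) = −24 ≡ 9, so v_5 = 9^{−1} = 5 (mod 11).
  v = [4, 8, 2, 3, 5].
Step 2: syndromes of r = [3, 6, 7, 2, 2] (all sums mod 11).
  S_0 = Σ v_i r_i = 4·3 + 8·6 + 2·7 + 3·2 + 5·2 = 90 ≡ 2.
  S_1 = Σ v_i α_i r_i = 4·5·3 + 8·7·6 + 2·4·7 + 3·10·2 + 5·8·2 = 592 ≡ 9.
  α_i^2 mod 11 = [3, 5, 5, 1, 9].
  S_2 = Σ v_i α_i^2 r_i = 4·3·3 + 8·5·6 + 2·5·7 + 3·1·2 + 5·9·2 = 442 ≡ 2.
  S = (2, 9, 2) ≠ 0, so r is not a codeword (an error is present).
Step 3: locate the error. For a single error e at position i, S_ℓ = v_i·e·α_i^ℓ, so α_err = S_1/S_0.
  S_0^{−1} = 2^{−1} = 6 (mod 11), so α_err = 9·6 = 54 ≡ 10 = α_4. Error position i = 4.
  Consistency check: S_2/S_1 = 2·5 = 10 ≡ 10 = α_err ✓ (single-error assumption holds).
Step 4: error magnitude e = S_0/v_4 = S_0·∏_{j≠4}(α_4 − α_j) = 2·4 = 8 ≡ 8 (mod 11).
Step 5: correct position 4: c_4 = r_4 − e = 2 − 8 ≡ 5 (mod 11). Hence c = [3, 6, 7, 5, 2].
  Check: interpolating c through the α_i gives m(x) = 1 + 7·x (degree < 2) with m(α_i) = c_i for every i, so c is indeed a codeword.


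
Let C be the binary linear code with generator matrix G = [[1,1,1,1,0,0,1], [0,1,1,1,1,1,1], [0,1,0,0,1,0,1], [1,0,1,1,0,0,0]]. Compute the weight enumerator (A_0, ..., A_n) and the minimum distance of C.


Weight distribution: A_0 = 1, A_1 = 1, A_2 = 2, A_3 = 4, A_4 = 3, A_5 = 3, A_6 = 2. Minimum distance d = 1.

Enumerate all 2^4 = 16 messages m ∈ F_2^4.
For each, compute codeword c = mG in F_2^7, then tally its weight.
  m = 0000 → c = 0000000, weight = 0.
  m = 1000 → c = 1111001, weight = 5.
  m = 0100 → c = 0111111, weight = 6.
  m = 1100 → c = 1000110, weight = 3.
  m = 0010 → c = 0100101, weight = 3.
  m = 1010 → c = 1011100, weight = 4.
  m = 0110 → c = 0011010, weight = 3.
  m = 1110 → c = 1100011, weight = 4.
  m = 0001 → c = 1011000, weight = 3.
  m = 1001 → c = 0100001, weight = 2.
  m = 0101 → c = 1100111, weight = 5.
  m = 1101 → c = 0011110, weight = 4.
  m = 0011 → c = 1111101, weight = 6.
  m = 1011 → c = 0000100, weight = 1.
  m = 0111 → c = 1000010, weight = 2.
  m = 1111 → c = 0111011, weight = 5.
Tally weights:
  weight 0: 1 codewords.
  weight 1: 1 codewords.
  weight 2: 2 codewords.
  weight 3: 4 codewords.
  weight 4: 3 codewords.
  weight 5: 3 codewords.
  weight 6: 2 codewords.
Minimum distance d = smallest w > 0 with A_w > 0 = 1.
Sanity: Σ A_w = 16 = 2^4 = 16 ✓.


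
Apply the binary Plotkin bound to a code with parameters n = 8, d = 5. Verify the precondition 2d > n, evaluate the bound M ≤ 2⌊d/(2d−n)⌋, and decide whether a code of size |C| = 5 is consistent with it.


Plotkin bound M ≤ 4; given |C| = 5 > bound (violated).

Check applicability: 2d = 10, n = 8.
2d − n = 2 > 0, so Plotkin applies.
Compute d/(2d−n) = 5/2 ≈ 2.5000.
⌊d/(2d−n)⌋ = 2.
Plotkin bound: M ≤ 2·2 = 4.
Given |C| = 5, check: VIOLATED.
This |C| is above the Plotkin bound, so no binary code with n = 8, d = 5 and 5 codewords exists.


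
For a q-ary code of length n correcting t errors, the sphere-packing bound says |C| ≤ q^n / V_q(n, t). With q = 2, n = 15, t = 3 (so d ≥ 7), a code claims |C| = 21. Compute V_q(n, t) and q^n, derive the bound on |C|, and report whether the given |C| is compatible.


V_q(n, t) = 576, q^n = 32768, Hamming bound = 56, |C| = 21 ≤ bound (satisfied).

Step 1: Compute V_q(n, t) = Σ_{j=0}^3 C(n, j) (q−1)^j.
  j = 0: C(15,0)·(1)^0 = 1·1 = 1.
  j = 1: C(15,1)·(1)^1 = 15·1 = 15.
  j = 2: C(15,2)·(1)^2 = 105·1 = 105.
  j = 3: C(15,3)·(1)^3 = 455·1 = 455.
  V_q(n, t) = 1 + 15 + 105 + 455 = 576.
Step 2: q^n = 2^15 = 32768.
Step 3: Hamming bound ⌊q^n / V_q(n,t)⌋ = ⌊32768/576⌋ = 56.
Step 4: Compare |C| = 21 to 56: satisfied.
The claimed |C| lies below the Hamming bound.


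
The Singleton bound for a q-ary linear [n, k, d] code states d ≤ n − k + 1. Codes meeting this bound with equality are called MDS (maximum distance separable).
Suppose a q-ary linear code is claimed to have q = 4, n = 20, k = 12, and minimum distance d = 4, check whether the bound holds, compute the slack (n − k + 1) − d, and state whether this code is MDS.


Singleton RHS = n − k + 1 = 9, slack = 5, bound satisfied, not MDS.

Singleton bound: d ≤ n − k + 1.
Here n = 20, k = 12, so n − k + 1 = 9.
Given d = 4, check d ≤ 9: YES.
Slack = (n − k + 1) − d = 5.
The code is NOT MDS (slack = 5 > 0).
Description: the claimed parameters are [20, 12, 4]_4; such a code would be non-MDS.


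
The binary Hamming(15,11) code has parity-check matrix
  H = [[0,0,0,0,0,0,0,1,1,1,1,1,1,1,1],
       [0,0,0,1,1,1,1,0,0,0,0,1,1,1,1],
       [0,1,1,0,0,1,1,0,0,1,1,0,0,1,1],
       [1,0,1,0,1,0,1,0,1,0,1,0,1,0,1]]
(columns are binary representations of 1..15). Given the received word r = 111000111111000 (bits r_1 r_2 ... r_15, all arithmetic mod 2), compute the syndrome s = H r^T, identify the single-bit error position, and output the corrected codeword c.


s = (1, 0, 1, 1)^T, error position = 11, corrected codeword c = 111000111101000

Compute s = H r^T mod 2 one row at a time:
  s_1 = 1 + 1 + 1 + 1 + 1 + 0 + 0 + 0 = 5 ≡ 1 (mod 2).
  s_2 = 0 + 0 + 0 + 1 + 1 + 0 + 0 + 0 = 2 ≡ 0 (mod 2).
  s_3 = 1 + 1 + 0 + 1 + 1 + 1 + 0 + 0 = 5 ≡ 1 (mod 2).
  s_4 = 1 + 1 + 0 + 1 + 1 + 1 + 0 + 0 = 5 ≡ 1 (mod 2).
s = (1, 0, 1, 1)^T — this equals column 11 of H (binary 1011), so error is at position 11.
Correct: flip bit 11 of r = 111000111111000 to get c = 111000111101000.


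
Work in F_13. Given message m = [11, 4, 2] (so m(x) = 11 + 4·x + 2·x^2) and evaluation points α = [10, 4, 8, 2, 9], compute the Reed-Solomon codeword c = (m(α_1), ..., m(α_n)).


c = [4, 7, 2, 1, 1]

Message polynomial: m(x) = 11 + 4·x + 2·x^2 (mod 13).
For each evaluation point α_i, compute m(α_i) mod 13:
  α_1 = 10: Horner steps 2 → 11 → 4, so m(10) = 4.
  α_2 = 4: Horner steps 2 → 12 → 7, so m(4) = 7.
  α_3 = 8: Horner steps 2 → 7 → 2, so m(8) = 2.
  α_4 = 2: Horner steps 2 → 8 → 1, so m(2) = 1.
  α_5 = 9: Horner steps 2 → 9 → 1, so m(9) = 1.
Codeword c = [4, 7, 2, 1, 1] ∈ F_13^5.


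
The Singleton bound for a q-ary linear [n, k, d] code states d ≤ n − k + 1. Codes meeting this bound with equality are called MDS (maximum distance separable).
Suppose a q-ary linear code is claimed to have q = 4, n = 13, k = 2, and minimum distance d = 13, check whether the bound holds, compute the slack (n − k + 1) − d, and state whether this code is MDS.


Singleton RHS = n − k + 1 = 12, slack = -1, bound violated (no such code; not MDS).

Singleton bound: d ≤ n − k + 1.
Here n = 13, k = 2, so n − k + 1 = 12.
Given d = 13, check d ≤ 12: NO.
Slack = (n − k + 1) − d = -1.
The slack is negative: d = 13 exceeds n − k + 1 = 12 by 1, so the Singleton bound is violated and no linear [13, 2, 13]_4 code can exist. In particular it is not MDS (MDS requires d = n − k + 1 exactly).
Description: the claimed parameters are [13, 2, 13]_4; such a code would be impossible (violates the Singleton bound).


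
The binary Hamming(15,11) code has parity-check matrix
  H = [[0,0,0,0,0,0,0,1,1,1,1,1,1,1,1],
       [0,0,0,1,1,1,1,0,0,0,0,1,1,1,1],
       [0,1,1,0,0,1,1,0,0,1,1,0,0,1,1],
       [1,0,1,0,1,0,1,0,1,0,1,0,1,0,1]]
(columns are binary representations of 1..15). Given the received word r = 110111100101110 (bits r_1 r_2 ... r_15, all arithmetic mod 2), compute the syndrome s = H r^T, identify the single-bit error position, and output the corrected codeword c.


s = (0, 1, 1, 0)^T, error position = 6, corrected codeword c = 110110100101110

Compute s = H r^T mod 2 one row at a time:
  s_1 = 0 + 0 + 1 + 0 + 1 + 1 + 1 + 0 = 4 ≡ 0 (mod 2).
  s_2 = 1 + 1 + 1 + 1 + 1 + 1 + 1 + 0 = 7 ≡ 1 (mod 2).
  s_3 = 1 + 0 + 1 + 1 + 1 + 0 + 1 + 0 = 5 ≡ 1 (mod 2).
  s_4 = 1 + 0 + 1 + 1 + 0 + 0 + 1 + 0 = 4 ≡ 0 (mod 2).
s = (0, 1, 1, 0)^T — this equals column 6 of H (binary 0110), so error is at position 6.
Correct: flip bit 6 of r = 110111100101110 to get c = 110110100101110.


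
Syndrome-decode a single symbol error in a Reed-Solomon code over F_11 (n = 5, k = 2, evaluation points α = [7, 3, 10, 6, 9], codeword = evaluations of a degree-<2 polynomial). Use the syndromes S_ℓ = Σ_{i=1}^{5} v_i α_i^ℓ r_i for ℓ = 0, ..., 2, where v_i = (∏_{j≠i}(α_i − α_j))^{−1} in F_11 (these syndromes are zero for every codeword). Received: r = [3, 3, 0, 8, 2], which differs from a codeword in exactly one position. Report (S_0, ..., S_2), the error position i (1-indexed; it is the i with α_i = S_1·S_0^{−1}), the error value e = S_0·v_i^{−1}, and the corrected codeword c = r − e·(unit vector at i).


S = (4, 6, 9), error at position 1, error magnitude e = 8, c = [6, 3, 0, 8, 2].

Step 1: column multipliers v_i = (∏_{j≠i}(α_i − α_j))^{−1} mod 11.
  i = 1 (α = 7): (7−3)(7−10)(7−6)(7−9) = 4·(−3)·1·(−2) = 24 ≡ 2, so v_1 = 2^{−1} = 6 (mod 11).
  i = 2 (α = 3): (3−7)(3−10)(3−6)(3−9) = (−4)·(−7)·(−3)·(−6) = 504 ≡ 9, so v_2 = 9^{−1} = 5 (mod 11).
  i = 3 (α = 10): (10−7)(10−3)(10−6)(10−9) = 3·7·4·1 = 84 ≡ 7, so v_3 = 7^{−1} = 8 (mod 11).
  i = 4 (α = 6): (6−7)(6−3)(6−10)(6−9) = (−1)·3·(−4)·(−3) = −36 ≡ 8, so v_4 = 8^{−1} = 7 (mod 11).
  i = 5 (α = 9): (9−7)(9−3)(9−10)(9−6) = 2·6·(−1)·3 = −36 ≡ 8, so v_5 = 8^{−1} = 7 (mod 11).
  v = [6, 5, 8, 7, 7].
Step 2: syndromes of r = [3, 3, 0, 8, 2] (all sums mod 11).
  S_0 = Σ v_i r_i = 6·3 + 5·3 + 8·0 + 7·8 + 7·2 = 103 ≡ 4.
  S_1 = Σ v_i α_i r_i = 6·7·3 + 5·3·3 + 8·10·0 + 7·6·8 + 7·9·2 = 633 ≡ 6.
  α_i^2 mod 11 = [5, 9, 1, 3, 4].
  S_2 = Σ v_i α_i^2 r_i = 6·5·3 + 5·9·3 + 8·1·0 + 7·3·8 + 7·4·2 = 449 ≡ 9.
  S = (4, 6, 9) ≠ 0, so r is not a codeword (an error is present).
Step 3: locate the error. For a single error e at position i, S_ℓ = v_i·e·α_i^ℓ, so α_err = S_1/S_0.
  S_0^{−1} = 4^{−1} = 3 (mod 11), so α_err = 6·3 = 18 ≡ 7 = α_1. Error position i = 1.
  Consistency check: S_2/S_1 = 9·2 = 18 ≡ 7 = α_err ✓ (single-error assumption holds).
Step 4: error magnitude e = S_0/v_1 = S_0·∏_{j≠1}(α_1 − α_j) = 4·2 = 8 ≡ 8 (mod 11).
Step 5: correct position 1: c_1 = r_1 − e = 3 − 8 ≡ 6 (mod 11). Hence c = [6, 3, 0, 8, 2].
  Check: interpolating c through the α_i gives m(x) = 9 + 9·x (degree < 2) with m(α_i) = c_i for every i, so c is indeed a codeword.


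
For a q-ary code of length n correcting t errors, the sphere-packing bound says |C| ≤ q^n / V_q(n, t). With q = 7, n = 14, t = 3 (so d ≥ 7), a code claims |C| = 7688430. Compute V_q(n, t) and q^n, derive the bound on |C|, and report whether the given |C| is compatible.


V_q(n, t) = 81985, q^n = 678223072849, Hamming bound = 8272526, |C| = 7688430 ≤ bound (satisfied).

Step 1: Compute V_q(n, t) = Σ_{j=0}^3 C(n, j) (q−1)^j.
  j = 0: C(14,0)·(6)^0 = 1·1 = 1.
  j = 1: C(14,1)·(6)^1 = 14·6 = 84.
  j = 2: C(14,2)·(6)^2 = 91·36 = 3276.
  j = 3: C(14,3)·(6)^3 = 364·216 = 78624.
  V_q(n, t) = 1 + 84 + 3276 + 78624 = 81985.
Step 2: q^n = 7^14 = 678223072849.
Step 3: Hamming bound ⌊q^n / V_q(n,t)⌋ = ⌊678223072849/81985⌋ = 8272526.
Step 4: Compare |C| = 7688430 to 8272526: satisfied.
The claimed |C| lies below the Hamming bound.


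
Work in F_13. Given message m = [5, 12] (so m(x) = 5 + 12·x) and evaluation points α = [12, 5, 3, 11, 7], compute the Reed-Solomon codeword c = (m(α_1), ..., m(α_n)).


c = [6, 0, 2, 7, 11]

Message polynomial: m(x) = 5 + 12·x (mod 13).
For each evaluation point α_i, compute m(α_i) mod 13:
  α_1 = 12: Horner steps 12 → 6, so m(12) = 6.
  α_2 = 5: Horner steps 12 → 0, so m(5) = 0.
  α_3 = 3: Horner steps 12 → 2, so m(3) = 2.
  α_4 = 11: Horner steps 12 → 7, so m(11) = 7.
  α_5 = 7: Horner steps 12 → 11, so m(7) = 11.
Codeword c = [6, 0, 2, 7, 11] ∈ F_13^5.


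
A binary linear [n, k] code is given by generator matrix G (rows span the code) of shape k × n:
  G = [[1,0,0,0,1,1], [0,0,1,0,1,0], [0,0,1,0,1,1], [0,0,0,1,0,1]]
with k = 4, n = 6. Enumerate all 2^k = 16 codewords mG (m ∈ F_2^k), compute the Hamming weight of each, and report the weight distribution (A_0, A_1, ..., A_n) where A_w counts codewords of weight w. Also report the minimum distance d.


Weight distribution: A_0 = 1, A_1 = 2, A_2 = 4, A_3 = 6, A_4 = 3. Minimum distance d = 1.

Enumerate all 2^4 = 16 messages m ∈ F_2^4.
For each, compute codeword c = mG in F_2^6, then tally its weight.
  m = 0000 → c = 000000, weight = 0.
  m = 1000 → c = 100011, weight = 3.
  m = 0100 → c = 001010, weight = 2.
  m = 1100 → c = 101001, weight = 3.
  m = 0010 → c = 001011, weight = 3.
  m = 1010 → c = 101000, weight = 2.
  m = 0110 → c = 000001, weight = 1.
  m = 1110 → c = 100010, weight = 2.
  m = 0001 → c = 000101, weight = 2.
  m = 1001 → c = 100110, weight = 3.
  m = 0101 → c = 001111, weight = 4.
  m = 1101 → c = 101100, weight = 3.
  m = 0011 → c = 001110, weight = 3.
  m = 1011 → c = 101101, weight = 4.
  m = 0111 → c = 000100, weight = 1.
  m = 1111 → c = 100111, weight = 4.
Tally weights:
  weight 0: 1 codewords.
  weight 1: 2 codewords.
  weight 2: 4 codewords.
  weight 3: 6 codewords.
  weight 4: 3 codewords.
Minimum distance d = smallest w > 0 with A_w > 0 = 1.
Sanity: Σ A_w = 16 = 2^4 = 16 ✓.


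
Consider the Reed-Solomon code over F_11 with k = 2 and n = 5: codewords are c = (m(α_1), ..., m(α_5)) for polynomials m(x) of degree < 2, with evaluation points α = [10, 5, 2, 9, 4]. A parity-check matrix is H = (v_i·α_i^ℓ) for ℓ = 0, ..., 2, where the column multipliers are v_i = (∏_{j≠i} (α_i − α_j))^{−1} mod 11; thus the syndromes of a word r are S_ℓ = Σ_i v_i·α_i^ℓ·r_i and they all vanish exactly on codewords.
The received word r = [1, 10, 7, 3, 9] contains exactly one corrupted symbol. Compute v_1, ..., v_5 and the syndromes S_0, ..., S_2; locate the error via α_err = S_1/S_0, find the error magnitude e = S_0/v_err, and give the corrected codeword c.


S = (7, 4, 7), error at position 1, error magnitude e = 8, c = [4, 10, 7, 3, 9].

Step 1: column multipliers v_i = (∏_{j≠i}(α_i − α_j))^{−1} mod 11.
  i = 1 (α = 10): (10−5)(10−2)(10−9)(10−4) = 5·8·1·6 = 240 ≡ 9, so v_1 = 9^{−1} = 5 (mod 11).
  i = 2 (α = 5): (5−10)(5−2)(5−9)(5−4) = (−5)·3·(−4)·1 = 60 ≡ 5, so v_2 = 5^{−1} = 9 (mod 11).
  i = 3 (α = 2): (2−10)(2−5)(2−9)(2−4) = (−8)·(−3)·(−7)·(−2) = 336 ≡ 6, so v_3 = 6^{−1} = 2 (mod 11).
  i = 4 (α = 9): (9−10)(9−5)(9−2)(9−4) = (−1)·4·7·5 = −140 ≡ 3, so v_4 = 3^{−1} = 4 (mod 11).
  i = 5 (α = 4): (4−10)(4−5)(4−2)(4−9) = (−6)·(−1)·2·(−5) = −60 ≡ 6, so v_5 = 6^{−1} = 2 (mod 11).
  v = [5, 9, 2, 4, 2].
Step 2: syndromes of r = [1, 10, 7, 3, 9] (all sums mod 11).
  S_0 = Σ v_i r_i = 5·1 + 9·10 + 2·7 + 4·3 + 2·9 = 139 ≡ 7.
  S_1 = Σ v_i α_i r_i = 5·10·1 + 9·5·10 + 2·2·7 + 4·9·3 + 2·4·9 = 708 ≡ 4.
  α_i^2 mod 11 = [1, 3, 4, 4, 5].
  S_2 = Σ v_i α_i^2 r_i = 5·1·1 + 9·3·10 + 2·4·7 + 4·4·3 + 2·5·9 = 469 ≡ 7.
  S = (7, 4, 7) ≠ 0, so r is not a codeword (an error is present).
Step 3: locate the error. For a single error e at position i, S_ℓ = v_i·e·α_i^ℓ, so α_err = S_1/S_0.
  S_0^{−1} = 7^{−1} = 8 (mod 11), so α_err = 4·8 = 32 ≡ 10 = α_1. Error position i = 1.
  Consistency check: S_2/S_1 = 7·3 = 21 ≡ 10 = α_err ✓ (single-error assumption holds).
Step 4: error magnitude e = S_0/v_1 = S_0·∏_{j≠1}(α_1 − α_j) = 7·9 = 63 ≡ 8 (mod 11).
Step 5: correct position 1: c_1 = r_1 − e = 1 − 8 ≡ 4 (mod 11). Hence c = [4, 10, 7, 3, 9].
  Check: interpolating c through the α_i gives m(x) = 5 + 1·x (degree < 2) with m(α_i) = c_i for every i, so c is indeed a codeword.
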